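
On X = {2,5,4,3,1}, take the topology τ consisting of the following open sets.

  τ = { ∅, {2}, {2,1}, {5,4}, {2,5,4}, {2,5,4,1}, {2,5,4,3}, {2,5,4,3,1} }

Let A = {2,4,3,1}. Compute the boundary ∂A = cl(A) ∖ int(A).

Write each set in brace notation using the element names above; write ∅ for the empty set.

interior: largest open inside A is {2,1} (from ∅, {2}, {2,1})
cl via duality: int({5}) = ∅, so X∖∅ = {2,5,4,3,1}
cl∖int = {5,4,3}

{5,4,3}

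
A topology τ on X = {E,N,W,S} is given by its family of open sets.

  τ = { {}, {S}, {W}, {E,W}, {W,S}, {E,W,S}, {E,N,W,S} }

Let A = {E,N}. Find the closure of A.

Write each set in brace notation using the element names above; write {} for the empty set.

closure: X∖int(X∖A) = X∖{W,S} = {E,N}

{E,N}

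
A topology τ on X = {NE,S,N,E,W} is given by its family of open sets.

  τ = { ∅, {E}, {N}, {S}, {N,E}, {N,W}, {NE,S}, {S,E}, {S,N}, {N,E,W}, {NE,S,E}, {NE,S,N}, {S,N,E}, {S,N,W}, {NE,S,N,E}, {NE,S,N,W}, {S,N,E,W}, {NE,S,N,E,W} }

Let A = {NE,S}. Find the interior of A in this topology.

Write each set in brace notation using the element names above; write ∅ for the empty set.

{NE,S}

interior: largest open inside A is {NE,S} (from ∅, {S}, {NE,S})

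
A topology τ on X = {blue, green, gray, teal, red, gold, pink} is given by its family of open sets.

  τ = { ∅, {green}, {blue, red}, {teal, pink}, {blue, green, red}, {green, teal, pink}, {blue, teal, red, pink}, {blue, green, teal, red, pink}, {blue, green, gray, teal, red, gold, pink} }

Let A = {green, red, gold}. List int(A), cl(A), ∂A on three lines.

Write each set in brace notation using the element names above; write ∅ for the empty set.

int(A) = {green}
cl(A)  = {blue, green, gray, red, gold}
∂A     = {blue, gray, red, gold}

opens ⊆ A: ∅, {green}; union → int = {green}
complement {blue, gray, teal, pink}; its interior {teal, pink}; cl(A) = X∖{teal, pink} = {blue, green, gray, red, gold}
boundary = {blue, green, gray, red, gold} ∖ {green} = {blue, gray, red, gold}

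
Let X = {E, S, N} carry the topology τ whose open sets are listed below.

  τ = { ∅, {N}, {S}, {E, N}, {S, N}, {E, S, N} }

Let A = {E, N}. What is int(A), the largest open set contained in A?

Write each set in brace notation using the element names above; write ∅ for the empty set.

{E, N}

opens ⊆ A: ∅, {N}, {E, N}; union → int = {E, N}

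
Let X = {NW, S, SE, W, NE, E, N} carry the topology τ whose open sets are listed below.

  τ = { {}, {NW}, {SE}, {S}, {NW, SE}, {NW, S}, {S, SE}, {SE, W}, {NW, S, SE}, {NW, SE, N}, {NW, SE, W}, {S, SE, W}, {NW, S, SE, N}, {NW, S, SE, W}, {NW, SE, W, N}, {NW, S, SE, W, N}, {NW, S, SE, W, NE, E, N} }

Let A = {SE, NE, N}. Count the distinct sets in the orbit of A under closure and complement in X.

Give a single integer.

X∖A={NW, S, W, E}, int(X∖A)={NW, S}, hence cl(A)={SE, W, NE, E, N}
Orbit (k=closure, c=complement):
  1. A     = {SE, NE, N}
  2. kA    = {SE, W, NE, E, N}
  3. cA    = {NW, S, W, E}
  4. ckA   = {NW, S}
  5. kcA   = {NW, S, W, NE, E, N}
  6. kckA  = {NW, S, NE, E, N}
  7. ckcA  = {SE}
  8. ckckA = {SE, W}
(closed under both — stop)

8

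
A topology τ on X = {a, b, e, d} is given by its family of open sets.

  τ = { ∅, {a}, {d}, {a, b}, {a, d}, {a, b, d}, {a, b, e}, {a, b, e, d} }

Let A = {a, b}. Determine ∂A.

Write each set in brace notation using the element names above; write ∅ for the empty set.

{e}

U open, U⊆A: ∅, {a}, {a, b}. int(A) = ⋃ = {a, b}
X∖A={e, d}, int(X∖A)={d}, hence cl(A)={a, b, e}
∂A: remove int from cl → {e}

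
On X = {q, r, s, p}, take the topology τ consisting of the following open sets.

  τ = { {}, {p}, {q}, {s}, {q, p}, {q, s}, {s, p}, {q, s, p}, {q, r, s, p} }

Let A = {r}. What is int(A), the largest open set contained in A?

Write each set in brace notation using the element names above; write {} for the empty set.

{}

U open, U⊆A: {}. int(A) = ⋃ = {}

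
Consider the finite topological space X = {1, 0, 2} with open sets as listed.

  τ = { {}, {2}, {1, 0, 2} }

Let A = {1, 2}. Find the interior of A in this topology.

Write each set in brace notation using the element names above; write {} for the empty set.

open subsets of A: {}, {2}; so int(A) = {2}

{2}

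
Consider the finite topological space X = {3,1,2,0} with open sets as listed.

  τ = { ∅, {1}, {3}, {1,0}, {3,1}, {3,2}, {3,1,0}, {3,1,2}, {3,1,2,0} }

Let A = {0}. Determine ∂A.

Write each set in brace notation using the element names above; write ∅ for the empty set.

open subsets of A: ∅; so int(A) = ∅
closure: X∖int(X∖A) = X∖{3,1,2} = {0}
∂A = {0} minus ∅ = {0}

{0}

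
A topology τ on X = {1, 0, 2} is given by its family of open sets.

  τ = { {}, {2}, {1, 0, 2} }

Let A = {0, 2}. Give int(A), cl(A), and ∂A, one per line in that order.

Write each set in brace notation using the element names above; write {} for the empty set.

int(A) = {2}
cl(A)  = {1, 0, 2}
∂A     = {1, 0}

interior: largest open inside A is {2} (from {}, {2})
cl via duality: int({1}) = {}, so X∖{} = {1, 0, 2}
cl∖int = {1, 0}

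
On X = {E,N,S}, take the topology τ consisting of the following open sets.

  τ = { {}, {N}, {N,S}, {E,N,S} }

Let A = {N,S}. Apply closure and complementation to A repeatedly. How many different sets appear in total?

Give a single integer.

complement {E}; its interior {}; cl(A) = X∖{} = {E,N,S}
With k = closure, c = complement:
  1. A     = {N,S}
  2. kA    = {E,N,S}
  3. cA    = {E}
  4. ckA   = {}
k, c of each give nothing new

4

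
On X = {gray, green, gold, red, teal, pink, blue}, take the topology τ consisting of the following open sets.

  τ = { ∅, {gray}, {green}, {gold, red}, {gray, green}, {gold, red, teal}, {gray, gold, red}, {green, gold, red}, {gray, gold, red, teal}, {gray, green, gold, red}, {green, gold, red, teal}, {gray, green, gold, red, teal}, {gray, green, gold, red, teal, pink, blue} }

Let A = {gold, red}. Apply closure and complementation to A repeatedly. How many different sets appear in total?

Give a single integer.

6

complement {gray, green, teal, pink, blue}; its interior {gray, green}; cl(A) = X∖{gray, green} = {gold, red, teal, pink, blue}
With k = closure, c = complement:
  1. A     = {gold, red}
  2. kA    = {gold, red, teal, pink, blue}
  3. cA    = {gray, green, teal, pink, blue}
  4. ckA   = {gray, green}
  5. kckA  = {gray, green, pink, blue}
  6. ckckA = {gold, red, teal}
k, c of each give nothing new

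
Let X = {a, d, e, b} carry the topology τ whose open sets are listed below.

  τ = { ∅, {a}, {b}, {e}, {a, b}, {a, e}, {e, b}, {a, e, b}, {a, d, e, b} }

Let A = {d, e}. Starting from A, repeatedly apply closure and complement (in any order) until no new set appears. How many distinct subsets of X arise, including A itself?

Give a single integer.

4

complement {a, b}; its interior {a, b}; cl(A) = X∖{a, b} = {d, e}
With k = closure, c = complement:
  1. A     = {d, e}
  2. cA    = {a, b}
  3. kcA   = {a, d, b}
  4. ckcA  = {e}
k, c of each give nothing new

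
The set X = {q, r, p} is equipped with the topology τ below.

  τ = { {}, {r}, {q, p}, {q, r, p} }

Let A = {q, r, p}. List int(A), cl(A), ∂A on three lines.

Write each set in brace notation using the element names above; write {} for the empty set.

opens ⊆ A: {}, {r}, {q, p}, {q, r, p}; union → int = {q, r, p}
complement {}; its interior {}; cl(A) = X∖{} = {q, r, p}
boundary = {q, r, p} ∖ {q, r, p} = {}

int(A) = {q, r, p}
cl(A)  = {q, r, p}
∂A     = {}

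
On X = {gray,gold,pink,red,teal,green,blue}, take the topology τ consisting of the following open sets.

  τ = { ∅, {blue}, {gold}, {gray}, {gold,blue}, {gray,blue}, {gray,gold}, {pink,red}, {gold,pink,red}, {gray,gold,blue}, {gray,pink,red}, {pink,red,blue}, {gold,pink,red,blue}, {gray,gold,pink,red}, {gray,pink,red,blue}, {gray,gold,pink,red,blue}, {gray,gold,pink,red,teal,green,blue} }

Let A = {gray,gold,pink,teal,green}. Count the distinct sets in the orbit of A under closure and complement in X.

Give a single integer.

10

cl via duality: int({red,blue}) = {blue}, so X∖{blue} = {gray,gold,pink,red,teal,green}
Write k for closure, c for complement:
  1. A     = {gray,gold,pink,teal,green}
  2. kA    = {gray,gold,pink,red,teal,green}
  3. cA    = {red,blue}
  4. ckA   = {blue}
  5. kcA   = {pink,red,teal,green,blue}
  6. kckA  = {teal,green,blue}
  7. ckcA  = {gray,gold}
  8. ckckA = {gray,gold,pink,red}
  9. kckcA = {gray,gold,teal,green}
  10. ckckcA = {pink,red,blue}
applying k or c yields no new set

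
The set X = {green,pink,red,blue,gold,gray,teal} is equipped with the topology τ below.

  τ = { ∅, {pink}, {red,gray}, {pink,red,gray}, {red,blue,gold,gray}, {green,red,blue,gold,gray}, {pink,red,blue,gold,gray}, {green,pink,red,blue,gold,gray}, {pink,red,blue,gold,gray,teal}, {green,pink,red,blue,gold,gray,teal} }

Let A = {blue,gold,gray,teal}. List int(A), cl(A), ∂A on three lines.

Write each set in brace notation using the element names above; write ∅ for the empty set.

int(A) = ∅
cl(A)  = {green,red,blue,gold,gray,teal}
∂A     = {green,red,blue,gold,gray,teal}

interior: largest open inside A is ∅ (from ∅)
cl via duality: int({green,pink,red}) = {pink}, so X∖{pink} = {green,red,blue,gold,gray,teal}
cl∖int = {green,red,blue,gold,gray,teal}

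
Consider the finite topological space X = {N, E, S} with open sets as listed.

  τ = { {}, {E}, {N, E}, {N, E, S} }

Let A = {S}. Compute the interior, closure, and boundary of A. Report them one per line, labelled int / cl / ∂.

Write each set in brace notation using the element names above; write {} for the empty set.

opens ⊆ A: {}; union → int = {}
complement {N, E}; its interior {N, E}; cl(A) = X∖{N, E} = {S}
boundary = {S} ∖ {} = {S}

int(A) = {}
cl(A)  = {S}
∂A     = {S}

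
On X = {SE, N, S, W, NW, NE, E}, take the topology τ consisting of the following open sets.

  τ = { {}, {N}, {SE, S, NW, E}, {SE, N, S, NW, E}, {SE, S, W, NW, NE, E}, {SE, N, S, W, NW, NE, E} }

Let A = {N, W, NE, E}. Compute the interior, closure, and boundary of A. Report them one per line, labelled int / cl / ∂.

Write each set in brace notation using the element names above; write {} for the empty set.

open subsets of A: {}, {N}; so int(A) = {N}
closure: X∖int(X∖A) = X∖{} = {SE, N, S, W, NW, NE, E}
∂A = {SE, N, S, W, NW, NE, E} minus {N} = {SE, S, W, NW, NE, E}

int(A) = {N}
cl(A)  = {SE, N, S, W, NW, NE, E}
∂A     = {SE, S, W, NW, NE, E}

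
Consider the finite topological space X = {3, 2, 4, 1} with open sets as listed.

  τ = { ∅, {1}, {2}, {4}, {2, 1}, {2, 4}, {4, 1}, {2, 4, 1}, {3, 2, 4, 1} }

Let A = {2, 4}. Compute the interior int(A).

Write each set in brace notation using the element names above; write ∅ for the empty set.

{2, 4}

open subsets of A: ∅, {4}, {2}, {2, 4}; so int(A) = {2, 4}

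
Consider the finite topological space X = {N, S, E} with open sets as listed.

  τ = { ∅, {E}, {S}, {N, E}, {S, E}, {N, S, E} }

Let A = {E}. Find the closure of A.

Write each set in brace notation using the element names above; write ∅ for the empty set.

closure: X∖int(X∖A) = X∖{S} = {N, E}

{N, E}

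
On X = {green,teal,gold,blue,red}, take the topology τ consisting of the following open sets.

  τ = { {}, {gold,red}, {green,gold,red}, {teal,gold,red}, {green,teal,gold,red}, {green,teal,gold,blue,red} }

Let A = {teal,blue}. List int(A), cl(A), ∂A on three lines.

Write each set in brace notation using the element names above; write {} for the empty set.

int(A) = {}
cl(A)  = {teal,blue}
∂A     = {teal,blue}

opens ⊆ A: {}; union → int = {}
complement {green,gold,red}; its interior {green,gold,red}; cl(A) = X∖{green,gold,red} = {teal,blue}
boundary = {teal,blue} ∖ {} = {teal,blue}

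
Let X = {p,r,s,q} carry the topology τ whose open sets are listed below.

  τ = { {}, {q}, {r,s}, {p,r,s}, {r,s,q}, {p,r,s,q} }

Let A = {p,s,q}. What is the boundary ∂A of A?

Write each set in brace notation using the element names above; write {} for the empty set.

{p,r,s}

interior: largest open inside A is {q} (from {}, {q})
cl via duality: int({r}) = {}, so X∖{} = {p,r,s,q}
cl∖int = {p,r,s}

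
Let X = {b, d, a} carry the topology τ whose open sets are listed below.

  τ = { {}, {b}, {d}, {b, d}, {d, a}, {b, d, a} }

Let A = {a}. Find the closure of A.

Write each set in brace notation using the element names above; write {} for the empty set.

X∖A={b, d}, int(X∖A)={b, d}, hence cl(A)={a}

{a}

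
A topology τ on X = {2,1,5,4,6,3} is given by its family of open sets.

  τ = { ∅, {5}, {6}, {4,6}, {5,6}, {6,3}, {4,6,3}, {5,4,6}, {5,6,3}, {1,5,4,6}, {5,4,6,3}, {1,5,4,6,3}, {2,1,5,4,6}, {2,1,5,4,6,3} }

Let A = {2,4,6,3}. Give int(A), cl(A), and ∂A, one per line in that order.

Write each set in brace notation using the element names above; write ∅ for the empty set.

U open, U⊆A: ∅, {6}, {6,3}, {4,6}, {4,6,3}. int(A) = ⋃ = {4,6,3}
X∖A={1,5}, int(X∖A)={5}, hence cl(A)={2,1,4,6,3}
∂A: remove int from cl → {2,1}

int(A) = {4,6,3}
cl(A)  = {2,1,4,6,3}
∂A     = {2,1}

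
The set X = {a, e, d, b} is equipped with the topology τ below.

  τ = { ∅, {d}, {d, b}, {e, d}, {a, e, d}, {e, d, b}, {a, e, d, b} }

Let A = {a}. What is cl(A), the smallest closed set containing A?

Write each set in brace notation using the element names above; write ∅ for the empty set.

closure: X∖int(X∖A) = X∖{e, d, b} = {a}

{a}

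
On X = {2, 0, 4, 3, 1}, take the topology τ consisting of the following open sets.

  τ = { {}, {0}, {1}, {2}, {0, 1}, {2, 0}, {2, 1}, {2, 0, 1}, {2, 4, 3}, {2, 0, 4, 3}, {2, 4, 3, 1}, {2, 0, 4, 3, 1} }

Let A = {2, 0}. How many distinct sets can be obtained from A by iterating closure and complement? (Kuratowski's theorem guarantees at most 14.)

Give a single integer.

4

cl via duality: int({4, 3, 1}) = {1}, so X∖{1} = {2, 0, 4, 3}
Write k for closure, c for complement:
  1. A     = {2, 0}
  2. kA    = {2, 0, 4, 3}
  3. cA    = {4, 3, 1}
  4. ckA   = {1}
applying k or c yields no new set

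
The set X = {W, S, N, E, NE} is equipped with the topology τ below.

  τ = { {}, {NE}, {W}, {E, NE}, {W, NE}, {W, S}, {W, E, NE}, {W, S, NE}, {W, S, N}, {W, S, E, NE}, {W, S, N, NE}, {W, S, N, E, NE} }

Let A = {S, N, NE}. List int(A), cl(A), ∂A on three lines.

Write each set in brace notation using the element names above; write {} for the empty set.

opens ⊆ A: {}, {NE}; union → int = {NE}
complement {W, E}; its interior {W}; cl(A) = X∖{W} = {S, N, E, NE}
boundary = {S, N, E, NE} ∖ {NE} = {S, N, E}

int(A) = {NE}
cl(A)  = {S, N, E, NE}
∂A     = {S, N, E}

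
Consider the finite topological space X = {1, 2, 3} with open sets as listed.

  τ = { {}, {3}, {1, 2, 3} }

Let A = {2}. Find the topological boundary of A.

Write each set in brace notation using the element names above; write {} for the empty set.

U open, U⊆A: {}. int(A) = ⋃ = {}
X∖A={1, 3}, int(X∖A)={3}, hence cl(A)={1, 2}
∂A: remove int from cl → {1, 2}

{1, 2}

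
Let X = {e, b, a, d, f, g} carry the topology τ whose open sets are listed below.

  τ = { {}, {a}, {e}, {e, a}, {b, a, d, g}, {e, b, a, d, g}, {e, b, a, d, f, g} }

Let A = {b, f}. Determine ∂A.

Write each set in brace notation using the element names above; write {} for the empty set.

interior: largest open inside A is {} (from {})
cl via duality: int({e, a, d, g}) = {e, a}, so X∖{e, a} = {b, d, f, g}
cl∖int = {b, d, f, g}

{b, d, f, g}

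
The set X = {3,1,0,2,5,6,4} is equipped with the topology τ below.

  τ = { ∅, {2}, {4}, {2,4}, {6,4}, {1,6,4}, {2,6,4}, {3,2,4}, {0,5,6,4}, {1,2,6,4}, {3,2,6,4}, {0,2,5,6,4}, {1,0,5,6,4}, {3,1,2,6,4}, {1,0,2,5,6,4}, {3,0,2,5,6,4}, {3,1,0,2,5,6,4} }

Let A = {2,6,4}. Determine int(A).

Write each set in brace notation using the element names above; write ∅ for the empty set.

U open, U⊆A: ∅, {4}, {2}, {2,4}, {6,4}, {2,6,4}. int(A) = ⋃ = {2,6,4}

{2,6,4}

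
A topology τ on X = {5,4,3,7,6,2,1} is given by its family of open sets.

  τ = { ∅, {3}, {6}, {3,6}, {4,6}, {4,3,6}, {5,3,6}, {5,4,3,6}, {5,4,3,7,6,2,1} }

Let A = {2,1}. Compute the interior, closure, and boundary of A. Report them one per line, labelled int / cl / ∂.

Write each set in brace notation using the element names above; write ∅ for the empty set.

interior: largest open inside A is ∅ (from ∅)
cl via duality: int({5,4,3,7,6}) = {5,4,3,6}, so X∖{5,4,3,6} = {7,2,1}
cl∖int = {7,2,1}

int(A) = ∅
cl(A)  = {7,2,1}
∂A     = {7,2,1}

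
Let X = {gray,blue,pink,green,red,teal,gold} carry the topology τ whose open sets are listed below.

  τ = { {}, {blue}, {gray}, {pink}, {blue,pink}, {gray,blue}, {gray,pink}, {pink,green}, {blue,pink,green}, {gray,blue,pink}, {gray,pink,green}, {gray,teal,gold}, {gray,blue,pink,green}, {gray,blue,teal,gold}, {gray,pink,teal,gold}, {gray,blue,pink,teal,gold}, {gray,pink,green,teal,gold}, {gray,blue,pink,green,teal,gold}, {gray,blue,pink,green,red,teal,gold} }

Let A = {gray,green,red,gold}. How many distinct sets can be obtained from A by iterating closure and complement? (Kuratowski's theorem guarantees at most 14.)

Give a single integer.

X∖A={blue,pink,teal}, int(X∖A)={blue,pink}, hence cl(A)={gray,green,red,teal,gold}
Orbit (k=closure, c=complement):
  1. A     = {gray,green,red,gold}
  2. kA    = {gray,green,red,teal,gold}
  3. cA    = {blue,pink,teal}
  4. ckA   = {blue,pink}
  5. kcA   = {blue,pink,green,red,teal,gold}
  6. kckA  = {blue,pink,green,red}
  7. ckcA  = {gray}
  8. ckckA = {gray,teal,gold}
  9. kckcA = {gray,red,teal,gold}
  10. ckckcA = {blue,pink,green}
(closed under both — stop)

10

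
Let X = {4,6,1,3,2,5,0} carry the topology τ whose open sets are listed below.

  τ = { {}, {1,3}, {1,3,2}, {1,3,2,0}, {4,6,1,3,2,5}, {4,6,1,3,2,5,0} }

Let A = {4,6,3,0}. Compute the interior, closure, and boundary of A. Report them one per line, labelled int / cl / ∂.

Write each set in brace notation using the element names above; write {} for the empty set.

opens ⊆ A: {}; union → int = {}
complement {1,2,5}; its interior {}; cl(A) = X∖{} = {4,6,1,3,2,5,0}
boundary = {4,6,1,3,2,5,0} ∖ {} = {4,6,1,3,2,5,0}

int(A) = {}
cl(A)  = {4,6,1,3,2,5,0}
∂A     = {4,6,1,3,2,5,0}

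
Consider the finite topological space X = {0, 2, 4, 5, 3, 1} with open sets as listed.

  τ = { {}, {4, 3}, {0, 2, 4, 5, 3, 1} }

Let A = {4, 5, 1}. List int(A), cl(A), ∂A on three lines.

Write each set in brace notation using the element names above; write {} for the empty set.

int(A) = {}
cl(A)  = {0, 2, 4, 5, 3, 1}
∂A     = {0, 2, 4, 5, 3, 1}

open subsets of A: {}; so int(A) = {}
closure: X∖int(X∖A) = X∖{} = {0, 2, 4, 5, 3, 1}
∂A = {0, 2, 4, 5, 3, 1} minus {} = {0, 2, 4, 5, 3, 1}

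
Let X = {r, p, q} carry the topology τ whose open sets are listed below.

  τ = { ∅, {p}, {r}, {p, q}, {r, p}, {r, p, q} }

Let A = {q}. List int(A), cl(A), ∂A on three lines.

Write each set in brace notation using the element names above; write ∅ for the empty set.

open subsets of A: ∅; so int(A) = ∅
closure: X∖int(X∖A) = X∖{r, p} = {q}
∂A = {q} minus ∅ = {q}

int(A) = ∅
cl(A)  = {q}
∂A     = {q}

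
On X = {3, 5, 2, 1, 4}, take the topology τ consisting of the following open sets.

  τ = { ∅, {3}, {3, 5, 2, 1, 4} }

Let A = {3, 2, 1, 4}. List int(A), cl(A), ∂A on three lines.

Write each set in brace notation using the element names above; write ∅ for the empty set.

int(A) = {3}
cl(A)  = {3, 5, 2, 1, 4}
∂A     = {5, 2, 1, 4}

opens ⊆ A: ∅, {3}; union → int = {3}
complement {5}; its interior ∅; cl(A) = X∖∅ = {3, 5, 2, 1, 4}
boundary = {3, 5, 2, 1, 4} ∖ {3} = {5, 2, 1, 4}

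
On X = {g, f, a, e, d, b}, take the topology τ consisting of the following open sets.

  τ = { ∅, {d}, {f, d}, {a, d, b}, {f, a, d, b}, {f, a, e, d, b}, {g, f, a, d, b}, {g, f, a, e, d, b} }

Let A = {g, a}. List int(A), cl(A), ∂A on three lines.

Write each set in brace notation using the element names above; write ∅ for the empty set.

open subsets of A: ∅; so int(A) = ∅
closure: X∖int(X∖A) = X∖{f, d} = {g, a, e, b}
∂A = {g, a, e, b} minus ∅ = {g, a, e, b}

int(A) = ∅
cl(A)  = {g, a, e, b}
∂A     = {g, a, e, b}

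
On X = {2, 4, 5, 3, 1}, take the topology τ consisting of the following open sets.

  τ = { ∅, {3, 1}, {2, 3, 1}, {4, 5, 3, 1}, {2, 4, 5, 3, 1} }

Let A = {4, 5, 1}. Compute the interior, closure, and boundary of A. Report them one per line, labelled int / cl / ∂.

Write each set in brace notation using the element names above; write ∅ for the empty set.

int(A) = ∅
cl(A)  = {2, 4, 5, 3, 1}
∂A     = {2, 4, 5, 3, 1}

U open, U⊆A: ∅. int(A) = ⋃ = ∅
X∖A={2, 3}, int(X∖A)=∅, hence cl(A)={2, 4, 5, 3, 1}
∂A: remove int from cl → {2, 4, 5, 3, 1}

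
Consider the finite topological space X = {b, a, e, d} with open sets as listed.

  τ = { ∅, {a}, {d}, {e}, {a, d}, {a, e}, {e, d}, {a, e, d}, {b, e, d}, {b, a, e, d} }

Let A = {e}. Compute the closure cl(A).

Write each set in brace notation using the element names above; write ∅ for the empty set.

X∖A={b, a, d}, int(X∖A)={a, d}, hence cl(A)={b, e}

{b, e}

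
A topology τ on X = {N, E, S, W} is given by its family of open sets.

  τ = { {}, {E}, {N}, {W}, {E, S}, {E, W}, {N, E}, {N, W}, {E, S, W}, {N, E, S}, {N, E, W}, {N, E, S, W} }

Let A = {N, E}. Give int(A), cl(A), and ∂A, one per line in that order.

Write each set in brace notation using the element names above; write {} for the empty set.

U open, U⊆A: {}, {N}, {E}, {N, E}. int(A) = ⋃ = {N, E}
X∖A={S, W}, int(X∖A)={W}, hence cl(A)={N, E, S}
∂A: remove int from cl → {S}

int(A) = {N, E}
cl(A)  = {N, E, S}
∂A     = {S}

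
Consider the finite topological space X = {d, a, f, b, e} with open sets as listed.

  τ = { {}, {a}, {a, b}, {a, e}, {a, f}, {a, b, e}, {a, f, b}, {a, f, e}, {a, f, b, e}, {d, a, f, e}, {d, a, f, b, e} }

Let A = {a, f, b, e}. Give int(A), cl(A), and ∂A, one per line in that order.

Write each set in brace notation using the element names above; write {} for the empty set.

U open, U⊆A: {}, {a}, {a, b}, {a, f}, {a, e}, {a, f, b}, {a, f, e}, {a, b, e}, {a, f, b, e}. int(A) = ⋃ = {a, f, b, e}
X∖A={d}, int(X∖A)={}, hence cl(A)={d, a, f, b, e}
∂A: remove int from cl → {d}

int(A) = {a, f, b, e}
cl(A)  = {d, a, f, b, e}
∂A     = {d}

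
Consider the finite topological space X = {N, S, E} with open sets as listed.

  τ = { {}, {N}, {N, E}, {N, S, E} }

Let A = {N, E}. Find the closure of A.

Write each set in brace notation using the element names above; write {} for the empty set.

{N, S, E}

X∖A={S}, int(X∖A)={}, hence cl(A)={N, S, E}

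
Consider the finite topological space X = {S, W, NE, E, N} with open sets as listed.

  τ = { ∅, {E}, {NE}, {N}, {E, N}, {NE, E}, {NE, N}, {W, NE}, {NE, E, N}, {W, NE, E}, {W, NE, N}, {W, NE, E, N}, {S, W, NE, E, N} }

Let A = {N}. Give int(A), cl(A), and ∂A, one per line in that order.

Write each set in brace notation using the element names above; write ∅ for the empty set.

int(A) = {N}
cl(A)  = {S, N}
∂A     = {S}

interior: largest open inside A is {N} (from ∅, {N})
cl via duality: int({S, W, NE, E}) = {W, NE, E}, so X∖{W, NE, E} = {S, N}
cl∖int = {S}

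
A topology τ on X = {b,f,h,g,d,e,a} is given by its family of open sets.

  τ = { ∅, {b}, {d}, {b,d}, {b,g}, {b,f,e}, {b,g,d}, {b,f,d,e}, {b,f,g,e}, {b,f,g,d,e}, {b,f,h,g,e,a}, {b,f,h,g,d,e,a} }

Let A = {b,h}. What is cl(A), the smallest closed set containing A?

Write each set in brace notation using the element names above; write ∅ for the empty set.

complement {f,g,d,e,a}; its interior {d}; cl(A) = X∖{d} = {b,f,h,g,e,a}

{b,f,h,g,e,a}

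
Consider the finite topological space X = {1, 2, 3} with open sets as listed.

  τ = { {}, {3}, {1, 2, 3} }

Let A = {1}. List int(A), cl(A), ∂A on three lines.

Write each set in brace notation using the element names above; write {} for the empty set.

int(A) = {}
cl(A)  = {1, 2}
∂A     = {1, 2}

U open, U⊆A: {}. int(A) = ⋃ = {}
X∖A={2, 3}, int(X∖A)={3}, hence cl(A)={1, 2}
∂A: remove int from cl → {1, 2}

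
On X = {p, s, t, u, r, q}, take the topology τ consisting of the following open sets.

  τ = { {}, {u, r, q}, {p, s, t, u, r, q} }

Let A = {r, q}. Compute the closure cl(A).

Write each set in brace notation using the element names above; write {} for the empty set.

closure: X∖int(X∖A) = X∖{} = {p, s, t, u, r, q}

{p, s, t, u, r, q}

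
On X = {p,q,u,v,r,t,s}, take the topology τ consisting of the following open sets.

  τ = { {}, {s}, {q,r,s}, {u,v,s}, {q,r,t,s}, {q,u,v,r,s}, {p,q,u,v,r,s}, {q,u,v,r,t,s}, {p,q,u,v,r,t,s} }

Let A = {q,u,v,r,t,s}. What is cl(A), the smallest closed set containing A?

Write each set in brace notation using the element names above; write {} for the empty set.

{p,q,u,v,r,t,s}

cl via duality: int({p}) = {}, so X∖{} = {p,q,u,v,r,t,s}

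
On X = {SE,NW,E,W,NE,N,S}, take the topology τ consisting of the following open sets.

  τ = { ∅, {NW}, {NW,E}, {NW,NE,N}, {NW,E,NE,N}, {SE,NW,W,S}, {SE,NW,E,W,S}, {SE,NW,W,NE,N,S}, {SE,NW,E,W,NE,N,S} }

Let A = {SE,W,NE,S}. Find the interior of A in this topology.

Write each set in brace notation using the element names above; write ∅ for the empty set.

∅

open subsets of A: ∅; so int(A) = ∅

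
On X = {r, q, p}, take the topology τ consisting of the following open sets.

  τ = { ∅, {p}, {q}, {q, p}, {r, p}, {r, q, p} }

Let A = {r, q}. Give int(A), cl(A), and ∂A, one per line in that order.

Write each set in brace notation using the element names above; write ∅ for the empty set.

int(A) = {q}
cl(A)  = {r, q}
∂A     = {r}

interior: largest open inside A is {q} (from ∅, {q})
cl via duality: int({p}) = {p}, so X∖{p} = {r, q}
cl∖int = {r}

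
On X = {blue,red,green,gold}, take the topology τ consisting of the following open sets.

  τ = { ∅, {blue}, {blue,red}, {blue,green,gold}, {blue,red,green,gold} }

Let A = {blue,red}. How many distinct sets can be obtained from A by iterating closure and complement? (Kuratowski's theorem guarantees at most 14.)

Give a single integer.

complement {green,gold}; its interior ∅; cl(A) = X∖∅ = {blue,red,green,gold}
With k = closure, c = complement:
  1. A     = {blue,red}
  2. kA    = {blue,red,green,gold}
  3. cA    = {green,gold}
  4. ckA   = ∅
k, c of each give nothing new

4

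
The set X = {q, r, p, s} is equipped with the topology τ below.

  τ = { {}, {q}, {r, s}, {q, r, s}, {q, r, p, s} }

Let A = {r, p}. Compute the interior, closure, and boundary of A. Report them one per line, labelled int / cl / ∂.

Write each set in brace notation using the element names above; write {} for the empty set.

opens ⊆ A: {}; union → int = {}
complement {q, s}; its interior {q}; cl(A) = X∖{q} = {r, p, s}
boundary = {r, p, s} ∖ {} = {r, p, s}

int(A) = {}
cl(A)  = {r, p, s}
∂A     = {r, p, s}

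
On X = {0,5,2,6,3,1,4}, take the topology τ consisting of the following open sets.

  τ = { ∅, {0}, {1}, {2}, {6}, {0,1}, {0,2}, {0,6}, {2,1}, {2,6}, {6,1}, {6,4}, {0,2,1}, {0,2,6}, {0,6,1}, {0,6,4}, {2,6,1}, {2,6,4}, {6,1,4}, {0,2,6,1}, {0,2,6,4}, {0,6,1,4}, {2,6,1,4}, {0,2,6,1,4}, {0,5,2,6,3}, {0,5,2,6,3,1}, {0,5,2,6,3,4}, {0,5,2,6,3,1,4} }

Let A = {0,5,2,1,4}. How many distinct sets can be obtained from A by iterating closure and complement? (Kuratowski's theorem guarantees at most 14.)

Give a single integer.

X∖A={6,3}, int(X∖A)={6}, hence cl(A)={0,5,2,3,1,4}
Orbit (k=closure, c=complement):
  1. A     = {0,5,2,1,4}
  2. kA    = {0,5,2,3,1,4}
  3. cA    = {6,3}
  4. ckA   = {6}
  5. kcA   = {5,6,3,4}
  6. ckcA  = {0,2,1}
  7. kckcA = {0,5,2,3,1}
  8. ckckcA = {6,4}
(closed under both — stop)

8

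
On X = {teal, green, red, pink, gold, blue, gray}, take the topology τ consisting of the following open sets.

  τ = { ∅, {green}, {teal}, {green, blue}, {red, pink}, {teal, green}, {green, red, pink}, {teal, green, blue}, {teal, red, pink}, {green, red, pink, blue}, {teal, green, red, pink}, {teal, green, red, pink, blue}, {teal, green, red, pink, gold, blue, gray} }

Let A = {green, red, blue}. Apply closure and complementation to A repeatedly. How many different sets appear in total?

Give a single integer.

10

X∖A={teal, pink, gold, gray}, int(X∖A)={teal}, hence cl(A)={green, red, pink, gold, blue, gray}
Orbit (k=closure, c=complement):
  1. A     = {green, red, blue}
  2. kA    = {green, red, pink, gold, blue, gray}
  3. cA    = {teal, pink, gold, gray}
  4. ckA   = {teal}
  5. kcA   = {teal, red, pink, gold, gray}
  6. kckA  = {teal, gold, gray}
  7. ckcA  = {green, blue}
  8. ckckA = {green, red, pink, blue}
  9. kckcA = {green, gold, blue, gray}
  10. ckckcA = {teal, red, pink}
(closed under both — stop)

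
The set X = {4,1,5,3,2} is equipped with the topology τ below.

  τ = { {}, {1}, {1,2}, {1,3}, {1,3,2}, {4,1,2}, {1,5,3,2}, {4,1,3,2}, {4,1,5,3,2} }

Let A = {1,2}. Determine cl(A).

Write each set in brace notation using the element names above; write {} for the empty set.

{4,1,5,3,2}

closure: X∖int(X∖A) = X∖{} = {4,1,5,3,2}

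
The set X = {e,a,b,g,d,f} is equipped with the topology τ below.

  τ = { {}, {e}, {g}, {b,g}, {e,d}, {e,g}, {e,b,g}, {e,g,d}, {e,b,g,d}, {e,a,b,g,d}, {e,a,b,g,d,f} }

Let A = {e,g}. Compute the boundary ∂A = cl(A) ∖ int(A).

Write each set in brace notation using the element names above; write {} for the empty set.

open subsets of A: {}, {e}, {g}, {e,g}; so int(A) = {e,g}
closure: X∖int(X∖A) = X∖{} = {e,a,b,g,d,f}
∂A = {e,a,b,g,d,f} minus {e,g} = {a,b,d,f}

{a,b,d,f}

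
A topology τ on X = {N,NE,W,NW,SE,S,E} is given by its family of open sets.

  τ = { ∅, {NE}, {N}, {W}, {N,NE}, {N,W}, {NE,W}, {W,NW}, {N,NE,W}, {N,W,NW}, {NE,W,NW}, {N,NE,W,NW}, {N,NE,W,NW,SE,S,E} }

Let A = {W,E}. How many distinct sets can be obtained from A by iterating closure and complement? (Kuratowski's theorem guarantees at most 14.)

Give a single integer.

X∖A={N,NE,NW,SE,S}, int(X∖A)={N,NE}, hence cl(A)={W,NW,SE,S,E}
Orbit (k=closure, c=complement):
  1. A     = {W,E}
  2. kA    = {W,NW,SE,S,E}
  3. cA    = {N,NE,NW,SE,S}
  4. ckA   = {N,NE}
  5. kcA   = {N,NE,NW,SE,S,E}
  6. kckA  = {N,NE,SE,S,E}
  7. ckcA  = {W}
  8. ckckA = {W,NW}
(closed under both — stop)

8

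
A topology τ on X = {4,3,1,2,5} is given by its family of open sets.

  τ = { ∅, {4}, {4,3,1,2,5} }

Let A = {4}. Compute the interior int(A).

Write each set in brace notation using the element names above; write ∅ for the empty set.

{4}

interior: largest open inside A is {4} (from ∅, {4})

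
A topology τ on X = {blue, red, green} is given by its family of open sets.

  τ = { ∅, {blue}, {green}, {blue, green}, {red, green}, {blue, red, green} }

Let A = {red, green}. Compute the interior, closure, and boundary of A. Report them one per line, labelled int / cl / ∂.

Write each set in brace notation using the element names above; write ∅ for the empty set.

int(A) = {red, green}
cl(A)  = {red, green}
∂A     = ∅

U open, U⊆A: ∅, {green}, {red, green}. int(A) = ⋃ = {red, green}
X∖A={blue}, int(X∖A)={blue}, hence cl(A)={red, green}
∂A: remove int from cl → ∅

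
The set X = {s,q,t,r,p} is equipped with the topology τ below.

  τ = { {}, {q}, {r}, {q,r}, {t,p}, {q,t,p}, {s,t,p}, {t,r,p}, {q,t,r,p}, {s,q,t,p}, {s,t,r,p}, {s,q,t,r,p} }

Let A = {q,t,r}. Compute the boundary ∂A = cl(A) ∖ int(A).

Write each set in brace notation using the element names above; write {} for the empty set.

open subsets of A: {}, {q}, {r}, {q,r}; so int(A) = {q,r}
closure: X∖int(X∖A) = X∖{} = {s,q,t,r,p}
∂A = {s,q,t,r,p} minus {q,r} = {s,t,p}

{s,t,p}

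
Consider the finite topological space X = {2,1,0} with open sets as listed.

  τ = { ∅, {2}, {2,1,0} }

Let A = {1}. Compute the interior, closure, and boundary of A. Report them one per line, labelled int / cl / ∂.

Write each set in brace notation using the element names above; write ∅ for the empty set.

int(A) = ∅
cl(A)  = {1,0}
∂A     = {1,0}

opens ⊆ A: ∅; union → int = ∅
complement {2,0}; its interior {2}; cl(A) = X∖{2} = {1,0}
boundary = {1,0} ∖ ∅ = {1,0}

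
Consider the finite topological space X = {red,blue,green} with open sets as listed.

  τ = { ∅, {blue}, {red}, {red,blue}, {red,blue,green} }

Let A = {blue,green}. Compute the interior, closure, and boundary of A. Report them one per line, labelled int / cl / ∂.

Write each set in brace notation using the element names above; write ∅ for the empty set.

interior: largest open inside A is {blue} (from ∅, {blue})
cl via duality: int({red}) = {red}, so X∖{red} = {blue,green}
cl∖int = {green}

int(A) = {blue}
cl(A)  = {blue,green}
∂A     = {green}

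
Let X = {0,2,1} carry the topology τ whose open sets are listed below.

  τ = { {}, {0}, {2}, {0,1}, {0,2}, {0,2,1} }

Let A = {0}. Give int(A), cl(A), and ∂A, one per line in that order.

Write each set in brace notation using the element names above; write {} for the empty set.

open subsets of A: {}, {0}; so int(A) = {0}
closure: X∖int(X∖A) = X∖{2} = {0,1}
∂A = {0,1} minus {0} = {1}

int(A) = {0}
cl(A)  = {0,1}
∂A     = {1}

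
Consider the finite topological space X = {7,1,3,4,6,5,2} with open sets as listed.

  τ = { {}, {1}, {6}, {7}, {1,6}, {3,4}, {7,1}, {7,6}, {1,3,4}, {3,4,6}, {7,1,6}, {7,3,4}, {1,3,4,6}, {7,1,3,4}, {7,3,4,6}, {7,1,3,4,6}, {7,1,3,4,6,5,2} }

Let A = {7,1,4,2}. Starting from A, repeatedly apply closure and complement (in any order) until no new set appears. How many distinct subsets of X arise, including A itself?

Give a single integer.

closure: X∖int(X∖A) = X∖{6} = {7,1,3,4,5,2}
Let k=closure and c=complement:
  1. A     = {7,1,4,2}
  2. kA    = {7,1,3,4,5,2}
  3. cA    = {3,6,5}
  4. ckA   = {6}
  5. kcA   = {3,4,6,5,2}
  6. kckA  = {6,5,2}
  7. ckcA  = {7,1}
  8. ckckA = {7,1,3,4}
  9. kckcA = {7,1,5,2}
  10. ckckcA = {3,4,6}
— saturated at 10

10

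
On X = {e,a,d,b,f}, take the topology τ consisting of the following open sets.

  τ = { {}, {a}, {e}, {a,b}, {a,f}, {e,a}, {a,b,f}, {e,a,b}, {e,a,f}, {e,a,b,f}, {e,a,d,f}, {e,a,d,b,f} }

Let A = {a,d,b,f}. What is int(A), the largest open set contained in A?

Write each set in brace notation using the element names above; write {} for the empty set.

{a,b,f}

open subsets of A: {}, {a}, {a,b}, {a,f}, {a,b,f}; so int(A) = {a,b,f}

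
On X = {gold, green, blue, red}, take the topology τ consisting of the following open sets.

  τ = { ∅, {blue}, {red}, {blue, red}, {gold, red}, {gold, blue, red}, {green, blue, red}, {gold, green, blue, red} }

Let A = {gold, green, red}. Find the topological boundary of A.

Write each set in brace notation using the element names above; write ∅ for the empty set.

opens ⊆ A: ∅, {red}, {gold, red}; union → int = {gold, red}
complement {blue}; its interior {blue}; cl(A) = X∖{blue} = {gold, green, red}
boundary = {gold, green, red} ∖ {gold, red} = {green}

{green}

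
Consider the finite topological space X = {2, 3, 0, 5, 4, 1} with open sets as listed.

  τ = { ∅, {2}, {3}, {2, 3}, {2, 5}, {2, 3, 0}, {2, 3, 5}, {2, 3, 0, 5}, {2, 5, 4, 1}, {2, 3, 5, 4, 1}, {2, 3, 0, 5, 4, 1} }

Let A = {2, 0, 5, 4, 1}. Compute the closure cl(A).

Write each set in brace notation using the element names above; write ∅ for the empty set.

{2, 0, 5, 4, 1}

cl via duality: int({3}) = {3}, so X∖{3} = {2, 0, 5, 4, 1}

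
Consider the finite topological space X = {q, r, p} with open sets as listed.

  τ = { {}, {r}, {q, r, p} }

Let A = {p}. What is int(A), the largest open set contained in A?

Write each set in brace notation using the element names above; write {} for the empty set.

{}

interior: largest open inside A is {} (from {})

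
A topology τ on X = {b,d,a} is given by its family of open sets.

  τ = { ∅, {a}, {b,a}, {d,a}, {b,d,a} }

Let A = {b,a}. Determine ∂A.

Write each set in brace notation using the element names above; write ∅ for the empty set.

{d}

U open, U⊆A: ∅, {a}, {b,a}. int(A) = ⋃ = {b,a}
X∖A={d}, int(X∖A)=∅, hence cl(A)={b,d,a}
∂A: remove int from cl → {d}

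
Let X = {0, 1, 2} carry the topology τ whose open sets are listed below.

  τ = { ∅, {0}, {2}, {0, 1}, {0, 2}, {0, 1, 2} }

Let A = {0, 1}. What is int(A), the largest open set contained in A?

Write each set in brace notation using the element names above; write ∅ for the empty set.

interior: largest open inside A is {0, 1} (from ∅, {0}, {0, 1})

{0, 1}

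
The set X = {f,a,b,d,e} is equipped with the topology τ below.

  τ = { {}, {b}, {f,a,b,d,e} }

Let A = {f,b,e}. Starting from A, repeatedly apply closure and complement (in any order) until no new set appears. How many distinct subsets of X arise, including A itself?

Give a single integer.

complement {a,d}; its interior {}; cl(A) = X∖{} = {f,a,b,d,e}
With k = closure, c = complement:
  1. A     = {f,b,e}
  2. kA    = {f,a,b,d,e}
  3. cA    = {a,d}
  4. ckA   = {}
  5. kcA   = {f,a,d,e}
  6. ckcA  = {b}
k, c of each give nothing new

6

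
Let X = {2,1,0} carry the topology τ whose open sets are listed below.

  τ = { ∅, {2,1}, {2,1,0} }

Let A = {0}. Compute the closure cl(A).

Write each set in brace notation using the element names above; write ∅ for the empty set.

X∖A={2,1}, int(X∖A)={2,1}, hence cl(A)={0}

{0}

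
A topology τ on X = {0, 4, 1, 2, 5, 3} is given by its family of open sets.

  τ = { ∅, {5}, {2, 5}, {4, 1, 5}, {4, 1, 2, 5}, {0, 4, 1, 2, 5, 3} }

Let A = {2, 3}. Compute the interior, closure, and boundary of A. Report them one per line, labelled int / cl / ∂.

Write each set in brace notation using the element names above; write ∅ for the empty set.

interior: largest open inside A is ∅ (from ∅)
cl via duality: int({0, 4, 1, 5}) = {4, 1, 5}, so X∖{4, 1, 5} = {0, 2, 3}
cl∖int = {0, 2, 3}

int(A) = ∅
cl(A)  = {0, 2, 3}
∂A     = {0, 2, 3}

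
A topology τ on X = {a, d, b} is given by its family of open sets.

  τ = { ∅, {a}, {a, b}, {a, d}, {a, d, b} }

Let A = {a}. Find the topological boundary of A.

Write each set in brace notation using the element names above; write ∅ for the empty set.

opens ⊆ A: ∅, {a}; union → int = {a}
complement {d, b}; its interior ∅; cl(A) = X∖∅ = {a, d, b}
boundary = {a, d, b} ∖ {a} = {d, b}

{d, b}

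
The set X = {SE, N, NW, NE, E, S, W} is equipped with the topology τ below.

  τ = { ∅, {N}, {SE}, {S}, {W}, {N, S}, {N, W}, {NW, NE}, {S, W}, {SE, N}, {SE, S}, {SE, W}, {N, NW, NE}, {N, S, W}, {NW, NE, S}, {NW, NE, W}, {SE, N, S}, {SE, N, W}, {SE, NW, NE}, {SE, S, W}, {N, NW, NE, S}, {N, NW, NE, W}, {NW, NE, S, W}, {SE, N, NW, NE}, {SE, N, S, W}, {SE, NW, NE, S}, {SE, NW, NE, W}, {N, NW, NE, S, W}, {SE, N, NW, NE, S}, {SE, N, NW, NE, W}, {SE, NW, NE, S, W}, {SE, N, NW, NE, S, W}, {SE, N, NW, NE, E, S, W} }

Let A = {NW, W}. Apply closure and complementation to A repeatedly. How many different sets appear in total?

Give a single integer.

closure: X∖int(X∖A) = X∖{SE, N, S} = {NW, NE, E, W}
Let k=closure and c=complement:
  1. A     = {NW, W}
  2. kA    = {NW, NE, E, W}
  3. cA    = {SE, N, NE, E, S}
  4. ckA   = {SE, N, S}
  5. kcA   = {SE, N, NW, NE, E, S}
  6. kckA  = {SE, N, E, S}
  7. ckcA  = {W}
  8. ckckA = {NW, NE, W}
  9. kckcA = {E, W}
  10. ckckcA = {SE, N, NW, NE, S}
— saturated at 10

10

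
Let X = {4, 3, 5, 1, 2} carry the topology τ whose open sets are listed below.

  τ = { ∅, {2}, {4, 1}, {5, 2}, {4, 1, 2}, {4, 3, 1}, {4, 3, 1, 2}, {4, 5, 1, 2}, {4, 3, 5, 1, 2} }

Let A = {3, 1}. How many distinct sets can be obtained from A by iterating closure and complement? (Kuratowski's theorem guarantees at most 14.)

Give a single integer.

6

closure: X∖int(X∖A) = X∖{5, 2} = {4, 3, 1}
Let k=closure and c=complement:
  1. A     = {3, 1}
  2. kA    = {4, 3, 1}
  3. cA    = {4, 5, 2}
  4. ckA   = {5, 2}
  5. kcA   = {4, 3, 5, 1, 2}
  6. ckcA  = ∅
— saturated at 6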